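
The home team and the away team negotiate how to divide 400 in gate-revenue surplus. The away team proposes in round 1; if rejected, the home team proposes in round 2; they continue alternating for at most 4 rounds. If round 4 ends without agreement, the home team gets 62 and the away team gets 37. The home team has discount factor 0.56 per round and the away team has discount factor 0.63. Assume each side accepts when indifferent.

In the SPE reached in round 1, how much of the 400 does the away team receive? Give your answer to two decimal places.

Round 4 (the home team proposes): the away team gets 37 if talks fail, so the home team offers 37 and keeps 363.
Round 3 (the away team proposes): the home team can get 363 next round, worth 0.56 × 363 = 203.28 now; the away team offers that and keeps 196.72.
Round 2 (the home team proposes): the away team can get 196.72 next round, worth 0.63 × 196.72 = 123.9336 now, so the home team offers 123.9336, keeping 276.0664.
Round 1 (the away team proposes): the home team can get 276.0664 next round, worth 0.56 × 276.0664 = 154.597184 now; the away team offers that and keeps 245.402816.

245.40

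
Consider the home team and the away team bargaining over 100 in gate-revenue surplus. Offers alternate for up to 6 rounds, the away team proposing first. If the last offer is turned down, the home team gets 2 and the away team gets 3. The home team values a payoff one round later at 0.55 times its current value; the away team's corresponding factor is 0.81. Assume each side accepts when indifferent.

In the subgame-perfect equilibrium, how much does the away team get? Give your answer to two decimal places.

Round 6 (the home team proposes): the away team gets 3 if talks fail, so the home team offers 3 and keeps 97.
Round 5 (the away team proposes): the home team can get 97 next round, worth 0.55 × 97 = 53.35 now, so the away team offers 53.35, keeping 46.65.
Round 4 (the home team proposes): the away team can get 46.65 next round, worth 0.81 × 46.65 = 37.7865 now, so the home team offers 37.7865, keeping 62.2135.
Round 3 (the away team proposes): the home team can get 62.2135 next round, worth 0.55 × 62.2135 = 34.217425 now; the away team offers that and keeps 65.782575.
Round 2 (the home team proposes): the away team can get 65.782575 next round, worth 0.81 × 65.782575 = 53.28388575 now. The home team offers 53.28388575 and keeps 100 − 53.28388575 = 46.71611425.
Round 1 (the away team proposes): the home team can get 46.71611425 next round, worth 0.55 × 46.71611425 = 25.6938628375 now. The away team offers 25.6938628375 and keeps 100 − 25.6938628375 = 74.3061371625.

74.31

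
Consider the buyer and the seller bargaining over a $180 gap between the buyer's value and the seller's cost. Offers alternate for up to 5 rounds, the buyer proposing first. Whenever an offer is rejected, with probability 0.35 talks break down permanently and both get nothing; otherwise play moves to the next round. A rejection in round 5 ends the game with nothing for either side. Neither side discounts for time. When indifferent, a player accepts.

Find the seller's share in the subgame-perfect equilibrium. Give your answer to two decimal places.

Round 5 (the buyer proposes): the seller will accept anything ≥ 0, so the buyer offers 0 and keeps 180.
Round 4 (the seller proposes): rejecting gives the buyer an expected 0.65 × 180 = 117; the seller offers that and keeps 63.
Round 3 (the buyer proposes): rejecting gives the seller an expected 0.65 × 63 = 40.95; the buyer offers that and keeps 139.05.
Round 2 (the seller proposes): rejecting gives the buyer an expected 0.65 × 139.05 = 90.3825. The seller offers 90.3825 and keeps 180 − 90.3825 = 89.6175.
Round 1 (the buyer proposes): rejecting gives the seller an expected 0.65 × 89.6175 = 58.251375. The buyer offers 58.251375 and keeps 180 − 58.251375 = 121.748625.

58.25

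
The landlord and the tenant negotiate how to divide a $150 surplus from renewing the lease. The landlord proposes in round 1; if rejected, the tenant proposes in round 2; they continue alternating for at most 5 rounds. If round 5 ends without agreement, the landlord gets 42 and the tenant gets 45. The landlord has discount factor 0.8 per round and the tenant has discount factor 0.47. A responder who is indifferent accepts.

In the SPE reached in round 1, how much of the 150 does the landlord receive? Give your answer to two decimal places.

Solve by backward induction from round 5.
Round 5 (the landlord proposes): the tenant gets 45 if talks fail, so the landlord offers 45 and keeps 105.
Round 4 (the tenant proposes): the landlord can get 105 next round, worth 0.8 × 105 = 84 now. The tenant offers 84 and keeps 150 − 84 = 66.
Round 3 (the landlord proposes): the tenant can get 66 next round, worth 0.47 × 66 = 31.02 now. The landlord offers 31.02 and keeps 150 − 31.02 = 118.98.
Round 2 (the tenant proposes): the landlord can get 118.98 next round, worth 0.8 × 118.98 = 95.184 now, so the tenant offers 95.184, keeping 54.816.
Round 1 (the landlord proposes): the tenant can get 54.816 next round, worth 0.47 × 54.816 = 25.76352 now, so the landlord offers 25.76352, keeping 124.23648.

124.24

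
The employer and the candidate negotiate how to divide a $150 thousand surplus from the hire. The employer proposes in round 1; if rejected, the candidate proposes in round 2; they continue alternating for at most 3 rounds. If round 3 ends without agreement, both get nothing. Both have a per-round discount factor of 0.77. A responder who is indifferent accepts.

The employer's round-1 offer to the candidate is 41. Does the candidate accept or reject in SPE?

Round 3 (the employer proposes): the candidate will accept anything ≥ 0, so the employer offers 0 and keeps 150.
Round 2 (the candidate proposes): the employer can get 150 next round, worth 0.77 × 150 = 115.5 now, so the candidate offers 115.5, keeping 34.5.
So by rejecting in round 1, the candidate gets 34.5 next round, worth 0.77 × 34.5 = 26.565 now.
Offer 41 ≥ 26.565, so the candidate accepts.

Accept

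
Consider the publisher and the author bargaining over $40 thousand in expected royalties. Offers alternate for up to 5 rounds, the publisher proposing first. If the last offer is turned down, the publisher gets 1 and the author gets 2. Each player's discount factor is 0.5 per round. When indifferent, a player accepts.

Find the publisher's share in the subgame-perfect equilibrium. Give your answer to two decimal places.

27.38

By backward induction:
Round 5 (the publisher proposes): the author gets 2 if talks fail, so the publisher offers 2 and keeps 38.
Round 4 (the author proposes): the publisher can get 38 next round, worth 0.5 × 38 = 19 now. The author offers 19 and keeps 40 − 19 = 21.
Round 3 (the publisher proposes): the author can get 21 next round, worth 0.5 × 21 = 10.5 now, so the publisher offers 10.5, keeping 29.5.
Round 2 (the author proposes): the publisher can get 29.5 next round, worth 0.5 × 29.5 = 14.75 now, so the author offers 14.75, keeping 25.25.
Round 1 (the publisher proposes): the author can get 25.25 next round, worth 0.5 × 25.25 = 12.625 now, so the publisher offers 12.625, keeping 27.375.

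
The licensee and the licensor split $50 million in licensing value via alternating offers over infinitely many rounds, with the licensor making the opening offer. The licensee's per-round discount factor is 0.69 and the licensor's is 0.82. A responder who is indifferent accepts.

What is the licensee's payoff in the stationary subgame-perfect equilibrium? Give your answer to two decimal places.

In a stationary SPE each proposer offers the other exactly their discounted continuation value.
If the licensor keeps x when proposing and the licensee keeps y when proposing, then x = 50 − 0.69y and y = 50 − 0.82x.
Solving: x = 50(1 − 0.69) / (1 − 0.82·0.69) = 15.5 / 0.4342 ≈ 35.6978.
The licensee gets 50 − 35.6978 ≈ 14.3022.

14.30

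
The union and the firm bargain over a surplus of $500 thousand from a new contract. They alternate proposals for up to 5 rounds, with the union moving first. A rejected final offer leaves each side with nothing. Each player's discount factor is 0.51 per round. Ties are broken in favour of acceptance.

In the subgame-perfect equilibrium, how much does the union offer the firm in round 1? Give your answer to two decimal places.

Round 5 (the union proposes): rejection yields 0 for the firm; the union offers 0 and keeps 500.
Round 4 (the firm proposes): the union can get 500 next round, worth 0.51 × 500 = 255 now. The firm offers 255 and keeps 500 − 255 = 245.
Round 3 (the union proposes): the firm can get 245 next round, worth 0.51 × 245 = 124.95 now, so the union offers 124.95, keeping 375.05.
Round 2 (the firm proposes): the union can get 375.05 next round, worth 0.51 × 375.05 = 191.2755 now. The firm offers 191.2755 and keeps 500 − 191.2755 = 308.7245.
Round 1 (the union proposes): the firm can get 308.7245 next round, worth 0.51 × 308.7245 = 157.449495 now; the union offers that and keeps 342.550505.

157.45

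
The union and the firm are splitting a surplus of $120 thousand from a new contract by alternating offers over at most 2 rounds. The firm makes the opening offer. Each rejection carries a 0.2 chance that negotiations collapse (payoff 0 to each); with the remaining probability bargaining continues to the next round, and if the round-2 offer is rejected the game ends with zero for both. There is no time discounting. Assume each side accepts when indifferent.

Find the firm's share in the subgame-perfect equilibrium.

24

By backward induction:
Round 2 (the union proposes): rejection yields 0 for the firm; the union offers 0 and keeps 120.
Round 1 (the firm proposes): rejecting gives the union an expected 0.8 × 120 = 96. The firm offers 96 and keeps 120 − 96 = 24.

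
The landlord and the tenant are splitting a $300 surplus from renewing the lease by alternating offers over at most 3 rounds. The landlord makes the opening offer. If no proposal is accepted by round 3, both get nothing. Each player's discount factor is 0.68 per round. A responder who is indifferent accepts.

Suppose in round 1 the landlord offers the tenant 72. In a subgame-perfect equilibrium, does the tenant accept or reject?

Accept

Work out the tenant's continuation value if the offer is rejected.
Round 3 (the landlord proposes): the tenant will accept anything ≥ 0, so the landlord offers 0 and keeps 300.
Round 2 (the tenant proposes): the landlord can get 300 next round, worth 0.68 × 300 = 204 now. The tenant offers 204 and keeps 300 − 204 = 96.
So by rejecting in round 1, the tenant gets 96 next round, worth 0.68 × 96 = 65.28 now.
Offer 72 ≥ 65.28, so the tenant accepts.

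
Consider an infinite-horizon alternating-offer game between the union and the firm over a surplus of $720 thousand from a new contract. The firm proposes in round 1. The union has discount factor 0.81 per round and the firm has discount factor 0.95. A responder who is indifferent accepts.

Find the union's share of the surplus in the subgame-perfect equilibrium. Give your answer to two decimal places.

Let x be the firm's share when the firm proposes and y be the union's share when the union proposes.
The union accepts iff offered ≥ 0.81·y, so x = 720 − 0.81y. Symmetrically y = 720 − 0.95x.
Substituting: x = 720 − 0.81(720 − 0.95x), giving x(1 − 0.95·0.81) = 720(1 − 0.81).
So x = 720 × 0.19 / 0.2305 ≈ 593.4924, and the union receives 720 − x ≈ 126.5076.

126.51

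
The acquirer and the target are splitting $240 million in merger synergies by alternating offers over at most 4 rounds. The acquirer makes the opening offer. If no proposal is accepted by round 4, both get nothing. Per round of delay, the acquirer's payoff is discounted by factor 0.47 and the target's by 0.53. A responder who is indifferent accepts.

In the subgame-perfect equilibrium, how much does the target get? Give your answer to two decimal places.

99.10

Solve by backward induction from round 4.
Round 4 (the target proposes): rejection yields 0 for the acquirer; the target offers 0 and keeps 240.
Round 3 (the acquirer proposes): the target can get 240 next round, worth 0.53 × 240 = 127.2 now; the acquirer offers that and keeps 112.8.
Round 2 (the target proposes): the acquirer can get 112.8 next round, worth 0.47 × 112.8 = 53.016 now; the target offers that and keeps 186.984.
Round 1 (the acquirer proposes): the target can get 186.984 next round, worth 0.53 × 186.984 = 99.10152 now; the acquirer offers that and keeps 140.89848.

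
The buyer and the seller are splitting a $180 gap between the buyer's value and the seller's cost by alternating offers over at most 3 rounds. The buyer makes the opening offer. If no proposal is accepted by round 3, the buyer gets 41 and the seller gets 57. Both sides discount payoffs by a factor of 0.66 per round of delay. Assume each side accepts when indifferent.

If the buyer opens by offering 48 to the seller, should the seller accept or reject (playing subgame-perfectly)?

Work out the seller's continuation value if the offer is rejected.
Round 3 (the buyer proposes): the seller gets 57 if talks fail, so the buyer offers 57 and keeps 123.
Round 2 (the seller proposes): the buyer can get 123 next round, worth 0.66 × 123 = 81.18 now, so the seller offers 81.18, keeping 98.82.
So by rejecting in round 1, the seller gets 98.82 next round, worth 0.66 × 98.82 = 65.2212 now.
Offer 48 < 65.2212, so the seller rejects.

Reject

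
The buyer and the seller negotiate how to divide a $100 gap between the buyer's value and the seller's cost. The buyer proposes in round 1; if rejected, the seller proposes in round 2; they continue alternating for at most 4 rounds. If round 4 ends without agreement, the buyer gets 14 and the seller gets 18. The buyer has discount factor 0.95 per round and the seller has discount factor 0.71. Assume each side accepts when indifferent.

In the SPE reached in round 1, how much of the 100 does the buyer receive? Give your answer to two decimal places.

55.27

Round 4 (the seller proposes): the buyer gets 14 if talks fail, so the seller offers 14 and keeps 86.
Round 3 (the buyer proposes): the seller can get 86 next round, worth 0.71 × 86 = 61.06 now, so the buyer offers 61.06, keeping 38.94.
Round 2 (the seller proposes): the buyer can get 38.94 next round, worth 0.95 × 38.94 = 36.993 now. The seller offers 36.993 and keeps 100 − 36.993 = 63.007.
Round 1 (the buyer proposes): the seller can get 63.007 next round, worth 0.71 × 63.007 = 44.73497 now; the buyer offers that and keeps 55.26503.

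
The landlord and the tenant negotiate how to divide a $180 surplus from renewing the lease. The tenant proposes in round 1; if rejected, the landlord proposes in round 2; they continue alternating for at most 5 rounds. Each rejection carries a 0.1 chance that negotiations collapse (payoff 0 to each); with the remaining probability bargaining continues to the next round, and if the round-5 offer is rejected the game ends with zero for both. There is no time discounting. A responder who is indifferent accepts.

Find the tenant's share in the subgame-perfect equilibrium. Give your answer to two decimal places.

150.68

Round 5 (the tenant proposes): rejection yields 0 for the landlord; the tenant offers 0 and keeps 180.
Round 4 (the landlord proposes): rejecting gives the tenant an expected 0.9 × 180 = 162. The landlord offers 162 and keeps 180 − 162 = 18.
Round 3 (the tenant proposes): rejecting gives the landlord an expected 0.9 × 18 = 16.2, so the tenant offers 16.2, keeping 163.8.
Round 2 (the landlord proposes): rejecting gives the tenant an expected 0.9 × 163.8 = 147.42, so the landlord offers 147.42, keeping 32.58.
Round 1 (the tenant proposes): rejecting gives the landlord an expected 0.9 × 32.58 = 29.322. The tenant offers 29.322 and keeps 180 − 29.322 = 150.678.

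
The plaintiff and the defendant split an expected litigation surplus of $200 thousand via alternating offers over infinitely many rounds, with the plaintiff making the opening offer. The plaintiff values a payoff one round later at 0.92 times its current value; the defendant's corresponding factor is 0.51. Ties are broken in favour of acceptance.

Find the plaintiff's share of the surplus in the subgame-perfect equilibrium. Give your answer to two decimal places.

When the plaintiff proposes, the defendant accepts any offer worth at least 0.51 times what the defendant would get by proposing next round; and vice versa.
This gives x = 200 − 0.51y and y = 200 − 0.92x, where x and y are each side's share when it proposes.
Hence (1 − 0.51·0.92)x = 200(1 − 0.51), i.e. 0.5308·x = 98.
x ≈ 184.6270; the defendant's share is 200 − x ≈ 15.3730.

184.63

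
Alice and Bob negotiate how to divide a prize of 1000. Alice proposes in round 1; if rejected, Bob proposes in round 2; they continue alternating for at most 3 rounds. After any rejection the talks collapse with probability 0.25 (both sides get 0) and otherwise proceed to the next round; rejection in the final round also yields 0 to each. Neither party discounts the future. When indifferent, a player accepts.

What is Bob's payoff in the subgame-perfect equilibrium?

187.5

Round 3 (Alice proposes): rejection yields 0 for Bob; Alice offers 0 and keeps 1000.
Round 2 (Bob proposes): rejecting gives Alice an expected 0.75 × 1000 = 750. Bob offers 750 and keeps 1000 − 750 = 250.
Round 1 (Alice proposes): rejecting gives Bob an expected 0.75 × 250 = 187.5. Alice offers 187.5 and keeps 1000 − 187.5 = 812.5.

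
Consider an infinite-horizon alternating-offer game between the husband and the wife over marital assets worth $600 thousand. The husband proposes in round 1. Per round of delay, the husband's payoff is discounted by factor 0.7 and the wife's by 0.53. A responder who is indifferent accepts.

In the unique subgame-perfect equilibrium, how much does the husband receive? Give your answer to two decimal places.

In a stationary SPE each proposer offers the other exactly their discounted continuation value.
If the husband keeps x when proposing and the wife keeps y when proposing, then x = 600 − 0.53y and y = 600 − 0.7x.
Solving: x = 600(1 − 0.53) / (1 − 0.7·0.53) = 282 / 0.629 ≈ 448.3307.
The wife gets 600 − 448.3307 ≈ 151.6693.

448.33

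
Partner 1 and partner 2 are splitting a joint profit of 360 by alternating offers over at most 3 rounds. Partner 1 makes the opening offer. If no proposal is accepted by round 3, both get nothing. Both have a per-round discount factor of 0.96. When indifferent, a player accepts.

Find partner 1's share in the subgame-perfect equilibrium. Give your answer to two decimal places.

346.18

By backward induction:
Round 3 (partner 1 proposes): partner 2 will accept anything ≥ 0, so partner 1 offers 0 and keeps 360.
Round 2 (partner 2 proposes): partner 1 can get 360 next round, worth 0.96 × 360 = 345.6 now, so partner 2 offers 345.6, keeping 14.4.
Round 1 (partner 1 proposes): partner 2 can get 14.4 next round, worth 0.96 × 14.4 = 13.824 now, so partner 1 offers 13.824, keeping 346.176.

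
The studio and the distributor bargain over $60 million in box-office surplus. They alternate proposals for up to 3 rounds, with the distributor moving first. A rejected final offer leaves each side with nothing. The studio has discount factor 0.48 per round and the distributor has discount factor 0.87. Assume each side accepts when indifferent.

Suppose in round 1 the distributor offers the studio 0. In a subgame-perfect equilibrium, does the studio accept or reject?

Reject

Work out the studio's continuation value if the offer is rejected.
Round 3 (the distributor proposes): the studio will accept anything ≥ 0, so the distributor offers 0 and keeps 60.
Round 2 (the studio proposes): the distributor can get 60 next round, worth 0.87 × 60 = 52.2 now, so the studio offers 52.2, keeping 7.8.
So by rejecting in round 1, the studio gets 7.8 next round, worth 0.48 × 7.8 = 3.744 now.
Offer 0 < 3.744, so the studio rejects.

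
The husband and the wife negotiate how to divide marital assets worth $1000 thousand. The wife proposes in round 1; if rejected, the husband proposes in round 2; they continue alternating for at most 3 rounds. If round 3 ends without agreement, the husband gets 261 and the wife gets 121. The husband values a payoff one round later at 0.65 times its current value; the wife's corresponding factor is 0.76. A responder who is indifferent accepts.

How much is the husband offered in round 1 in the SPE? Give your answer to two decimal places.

Round 3 (the wife proposes): the husband gets 261 if talks fail, so the wife offers 261 and keeps 739.
Round 2 (the husband proposes): the wife can get 739 next round, worth 0.76 × 739 = 561.64 now, so the husband offers 561.64, keeping 438.36.
Round 1 (the wife proposes): the husband can get 438.36 next round, worth 0.65 × 438.36 = 284.934 now, so the wife offers 284.934, keeping 715.066.

284.93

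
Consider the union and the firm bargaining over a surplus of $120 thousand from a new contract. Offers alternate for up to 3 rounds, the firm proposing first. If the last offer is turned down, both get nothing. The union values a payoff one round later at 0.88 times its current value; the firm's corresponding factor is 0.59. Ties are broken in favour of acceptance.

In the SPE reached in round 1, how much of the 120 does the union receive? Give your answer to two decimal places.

By backward induction:
Round 3 (the firm proposes): the union will accept anything ≥ 0, so the firm offers 0 and keeps 120.
Round 2 (the union proposes): the firm can get 120 next round, worth 0.59 × 120 = 70.8 now. The union offers 70.8 and keeps 120 − 70.8 = 49.2.
Round 1 (the firm proposes): the union can get 49.2 next round, worth 0.88 × 49.2 = 43.296 now; the firm offers that and keeps 76.704.

43.30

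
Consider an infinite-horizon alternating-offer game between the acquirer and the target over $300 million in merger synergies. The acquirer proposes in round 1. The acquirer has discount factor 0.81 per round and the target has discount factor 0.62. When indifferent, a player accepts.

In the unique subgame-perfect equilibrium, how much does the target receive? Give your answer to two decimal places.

Let x be the acquirer's share when the acquirer proposes and y be the target's share when the target proposes.
The target accepts iff offered ≥ 0.62·y, so x = 300 − 0.62y. Symmetrically y = 300 − 0.81x.
Substituting: x = 300 − 0.62(300 − 0.81x), giving x(1 − 0.81·0.62) = 300(1 − 0.62).
So x = 300 × 0.38 / 0.4978 ≈ 229.0076, and the target receives 300 − x ≈ 70.9924.

70.99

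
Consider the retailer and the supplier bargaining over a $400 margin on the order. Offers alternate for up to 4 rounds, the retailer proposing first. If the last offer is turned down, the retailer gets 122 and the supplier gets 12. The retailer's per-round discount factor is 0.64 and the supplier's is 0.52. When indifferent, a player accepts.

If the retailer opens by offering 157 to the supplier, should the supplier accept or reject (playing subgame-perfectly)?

Work out the supplier's continuation value if the offer is rejected.
Round 4 (the supplier proposes): the retailer gets 122 if talks fail, so the supplier offers 122 and keeps 278.
Round 3 (the retailer proposes): the supplier can get 278 next round, worth 0.52 × 278 = 144.56 now. The retailer offers 144.56 and keeps 400 − 144.56 = 255.44.
Round 2 (the supplier proposes): the retailer can get 255.44 next round, worth 0.64 × 255.44 = 163.4816 now, so the supplier offers 163.4816, keeping 236.5184.
So by rejecting in round 1, the supplier gets 236.5184 next round, worth 0.52 × 236.5184 = 122.989568 now.
Offer 157 ≥ 122.989568, so the supplier accepts.

Accept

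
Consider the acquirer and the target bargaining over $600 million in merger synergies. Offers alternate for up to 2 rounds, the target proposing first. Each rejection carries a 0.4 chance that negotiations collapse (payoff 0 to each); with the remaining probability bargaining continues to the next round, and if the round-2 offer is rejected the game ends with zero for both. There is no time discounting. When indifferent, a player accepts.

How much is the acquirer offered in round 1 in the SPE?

Round 2 (the acquirer proposes): the target will accept anything ≥ 0, so the acquirer offers 0 and keeps 600.
Round 1 (the target proposes): rejecting gives the acquirer an expected 0.6 × 600 = 360, so the target offers 360, keeping 240.

360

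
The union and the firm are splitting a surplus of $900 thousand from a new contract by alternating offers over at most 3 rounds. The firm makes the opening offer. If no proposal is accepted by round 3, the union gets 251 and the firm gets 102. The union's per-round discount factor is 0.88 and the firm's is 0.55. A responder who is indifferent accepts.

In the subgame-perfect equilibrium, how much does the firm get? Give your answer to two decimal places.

422.12

Round 3 (the firm proposes): the union gets 251 if talks fail, so the firm offers 251 and keeps 649.
Round 2 (the union proposes): the firm can get 649 next round, worth 0.55 × 649 = 356.95 now, so the union offers 356.95, keeping 543.05.
Round 1 (the firm proposes): the union can get 543.05 next round, worth 0.88 × 543.05 = 477.884 now, so the firm offers 477.884, keeping 422.116.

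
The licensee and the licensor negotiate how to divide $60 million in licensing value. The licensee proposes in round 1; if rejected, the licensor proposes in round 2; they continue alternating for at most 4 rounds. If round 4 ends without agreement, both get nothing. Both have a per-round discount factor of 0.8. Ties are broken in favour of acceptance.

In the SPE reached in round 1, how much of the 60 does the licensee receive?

Solve by backward induction from round 4.
Round 4 (the licensor proposes): the licensee will accept anything ≥ 0, so the licensor offers 0 and keeps 60.
Round 3 (the licensee proposes): the licensor can get 60 next round, worth 0.8 × 60 = 48 now, so the licensee offers 48, keeping 12.
Round 2 (the licensor proposes): the licensee can get 12 next round, worth 0.8 × 12 = 9.6 now, so the licensor offers 9.6, keeping 50.4.
Round 1 (the licensee proposes): the licensor can get 50.4 next round, worth 0.8 × 50.4 = 40.32 now, so the licensee offers 40.32, keeping 19.68.

19.68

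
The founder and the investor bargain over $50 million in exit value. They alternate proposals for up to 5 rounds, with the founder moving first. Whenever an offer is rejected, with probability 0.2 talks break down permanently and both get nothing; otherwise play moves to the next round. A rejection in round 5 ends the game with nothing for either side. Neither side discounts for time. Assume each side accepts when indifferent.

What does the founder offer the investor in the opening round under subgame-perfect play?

13.12

Round 5 (the founder proposes): rejection yields 0 for the investor; the founder offers 0 and keeps 50.
Round 4 (the investor proposes): rejecting gives the founder an expected 0.8 × 50 = 40; the investor offers that and keeps 10.
Round 3 (the founder proposes): rejecting gives the investor an expected 0.8 × 10 = 8. The founder offers 8 and keeps 50 − 8 = 42.
Round 2 (the investor proposes): rejecting gives the founder an expected 0.8 × 42 = 33.6, so the investor offers 33.6, keeping 16.4.
Round 1 (the founder proposes): rejecting gives the investor an expected 0.8 × 16.4 = 13.12. The founder offers 13.12 and keeps 50 − 13.12 = 36.88.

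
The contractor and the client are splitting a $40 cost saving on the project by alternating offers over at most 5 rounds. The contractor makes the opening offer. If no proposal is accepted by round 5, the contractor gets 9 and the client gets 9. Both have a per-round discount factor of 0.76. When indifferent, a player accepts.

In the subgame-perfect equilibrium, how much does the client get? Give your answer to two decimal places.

Solve by backward induction from round 5.
Round 5 (the contractor proposes): the client gets 9 if talks fail, so the contractor offers 9 and keeps 31.
Round 4 (the client proposes): the contractor can get 31 next round, worth 0.76 × 31 = 23.56 now. The client offers 23.56 and keeps 40 − 23.56 = 16.44.
Round 3 (the contractor proposes): the client can get 16.44 next round, worth 0.76 × 16.44 = 12.4944 now. The contractor offers 12.4944 and keeps 40 − 12.4944 = 27.5056.
Round 2 (the client proposes): the contractor can get 27.5056 next round, worth 0.76 × 27.5056 = 20.904256 now. The client offers 20.904256 and keeps 40 − 20.904256 = 19.095744.
Round 1 (the contractor proposes): the client can get 19.095744 next round, worth 0.76 × 19.095744 = 14.51276544 now, so the contractor offers 14.51276544, keeping 25.48723456.

14.51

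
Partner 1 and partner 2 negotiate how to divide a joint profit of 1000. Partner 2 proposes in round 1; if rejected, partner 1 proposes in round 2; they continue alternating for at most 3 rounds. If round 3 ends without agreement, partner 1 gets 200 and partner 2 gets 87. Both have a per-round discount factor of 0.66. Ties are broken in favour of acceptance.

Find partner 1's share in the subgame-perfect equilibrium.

Solve by backward induction from round 3.
Round 3 (partner 2 proposes): partner 1 gets 200 if talks fail, so partner 2 offers 200 and keeps 800.
Round 2 (partner 1 proposes): partner 2 can get 800 next round, worth 0.66 × 800 = 528 now. Partner 1 offers 528 and keeps 1000 − 528 = 472.
Round 1 (partner 2 proposes): partner 1 can get 472 next round, worth 0.66 × 472 = 311.52 now. Partner 2 offers 311.52 and keeps 1000 − 311.52 = 688.48.

311.52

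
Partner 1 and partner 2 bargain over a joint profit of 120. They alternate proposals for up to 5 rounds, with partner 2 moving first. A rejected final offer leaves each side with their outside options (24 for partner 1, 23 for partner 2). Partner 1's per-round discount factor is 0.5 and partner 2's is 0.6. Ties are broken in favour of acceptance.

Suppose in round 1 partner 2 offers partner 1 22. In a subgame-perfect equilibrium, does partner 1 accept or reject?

Round 5 (partner 2 proposes): partner 1 gets 24 if talks fail, so partner 2 offers 24 and keeps 96.
Round 4 (partner 1 proposes): partner 2 can get 96 next round, worth 0.6 × 96 = 57.6 now. Partner 1 offers 57.6 and keeps 120 − 57.6 = 62.4.
Round 3 (partner 2 proposes): partner 1 can get 62.4 next round, worth 0.5 × 62.4 = 31.2 now; partner 2 offers that and keeps 88.8.
Round 2 (partner 1 proposes): partner 2 can get 88.8 next round, worth 0.6 × 88.8 = 53.28 now; partner 1 offers that and keeps 66.72.
So by rejecting in round 1, partner 1 gets 66.72 next round, worth 0.5 × 66.72 = 33.36 now.
Offer 22 < 33.36, so partner 1 rejects.

Reject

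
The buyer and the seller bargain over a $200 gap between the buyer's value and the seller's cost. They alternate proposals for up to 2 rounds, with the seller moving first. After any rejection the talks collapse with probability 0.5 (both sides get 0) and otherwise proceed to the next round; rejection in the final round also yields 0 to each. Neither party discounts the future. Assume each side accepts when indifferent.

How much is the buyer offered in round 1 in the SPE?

100

Round 2 (the buyer proposes): the seller will accept anything ≥ 0, so the buyer offers 0 and keeps 200.
Round 1 (the seller proposes): rejecting gives the buyer an expected 0.5 × 200 = 100, so the seller offers 100, keeping 100.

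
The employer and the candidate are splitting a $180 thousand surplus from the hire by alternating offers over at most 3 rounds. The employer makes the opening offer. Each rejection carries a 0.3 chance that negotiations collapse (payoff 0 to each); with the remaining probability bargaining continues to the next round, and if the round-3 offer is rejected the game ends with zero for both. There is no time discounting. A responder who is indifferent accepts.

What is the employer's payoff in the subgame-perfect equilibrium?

Round 3 (the employer proposes): rejection yields 0 for the candidate; the employer offers 0 and keeps 180.
Round 2 (the candidate proposes): rejecting gives the employer an expected 0.7 × 180 = 126; the candidate offers that and keeps 54.
Round 1 (the employer proposes): rejecting gives the candidate an expected 0.7 × 54 = 37.8; the employer offers that and keeps 142.2.

142.2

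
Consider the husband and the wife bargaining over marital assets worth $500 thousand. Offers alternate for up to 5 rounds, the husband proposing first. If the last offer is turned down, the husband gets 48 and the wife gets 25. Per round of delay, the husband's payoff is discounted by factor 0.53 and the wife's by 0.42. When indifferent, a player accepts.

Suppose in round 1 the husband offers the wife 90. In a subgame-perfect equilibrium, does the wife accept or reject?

Reject

Work out the wife's continuation value if the offer is rejected.
Round 5 (the husband proposes): the wife gets 25 if talks fail, so the husband offers 25 and keeps 475.
Round 4 (the wife proposes): the husband can get 475 next round, worth 0.53 × 475 = 251.75 now, so the wife offers 251.75, keeping 248.25.
Round 3 (the husband proposes): the wife can get 248.25 next round, worth 0.42 × 248.25 = 104.265 now; the husband offers that and keeps 395.735.
Round 2 (the wife proposes): the husband can get 395.735 next round, worth 0.53 × 395.735 = 209.73955 now. The wife offers 209.73955 and keeps 500 − 209.73955 = 290.26045.
So by rejecting in round 1, the wife gets 290.26045 next round, worth 0.42 × 290.26045 = 121.909389 now.
Offer 90 < 121.909389, so the wife rejects.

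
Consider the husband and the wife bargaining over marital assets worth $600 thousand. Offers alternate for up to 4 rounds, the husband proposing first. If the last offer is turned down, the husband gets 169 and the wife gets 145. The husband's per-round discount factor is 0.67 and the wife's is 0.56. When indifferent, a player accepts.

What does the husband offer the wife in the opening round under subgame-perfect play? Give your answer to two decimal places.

201.44

Round 4 (the wife proposes): the husband gets 169 if talks fail, so the wife offers 169 and keeps 431.
Round 3 (the husband proposes): the wife can get 431 next round, worth 0.56 × 431 = 241.36 now. The husband offers 241.36 and keeps 600 − 241.36 = 358.64.
Round 2 (the wife proposes): the husband can get 358.64 next round, worth 0.67 × 358.64 = 240.2888 now. The wife offers 240.2888 and keeps 600 − 240.2888 = 359.7112.
Round 1 (the husband proposes): the wife can get 359.7112 next round, worth 0.56 × 359.7112 = 201.438272 now; the husband offers that and keeps 398.561728.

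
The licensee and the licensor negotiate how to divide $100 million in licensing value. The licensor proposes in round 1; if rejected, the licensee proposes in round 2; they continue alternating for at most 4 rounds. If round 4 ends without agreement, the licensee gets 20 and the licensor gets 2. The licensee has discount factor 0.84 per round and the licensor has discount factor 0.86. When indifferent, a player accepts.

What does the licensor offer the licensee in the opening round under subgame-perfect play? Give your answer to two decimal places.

71.23

Round 4 (the licensee proposes): the licensor gets 2 if talks fail, so the licensee offers 2 and keeps 98.
Round 3 (the licensor proposes): the licensee can get 98 next round, worth 0.84 × 98 = 82.32 now; the licensor offers that and keeps 17.68.
Round 2 (the licensee proposes): the licensor can get 17.68 next round, worth 0.86 × 17.68 = 15.2048 now; the licensee offers that and keeps 84.7952.
Round 1 (the licensor proposes): the licensee can get 84.7952 next round, worth 0.84 × 84.7952 = 71.227968 now; the licensor offers that and keeps 28.772032.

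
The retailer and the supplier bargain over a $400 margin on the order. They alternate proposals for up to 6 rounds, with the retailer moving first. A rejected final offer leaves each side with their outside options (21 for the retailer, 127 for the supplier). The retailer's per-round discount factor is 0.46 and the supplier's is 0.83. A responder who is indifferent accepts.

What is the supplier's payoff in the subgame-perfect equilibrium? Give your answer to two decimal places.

By backward induction:
Round 6 (the supplier proposes): the retailer gets 21 if talks fail, so the supplier offers 21 and keeps 379.
Round 5 (the retailer proposes): the supplier can get 379 next round, worth 0.83 × 379 = 314.57 now; the retailer offers that and keeps 85.43.
Round 4 (the supplier proposes): the retailer can get 85.43 next round, worth 0.46 × 85.43 = 39.2978 now, so the supplier offers 39.2978, keeping 360.7022.
Round 3 (the retailer proposes): the supplier can get 360.7022 next round, worth 0.83 × 360.7022 = 299.382826 now. The retailer offers 299.382826 and keeps 400 − 299.382826 = 100.617174.
Round 2 (the supplier proposes): the retailer can get 100.617174 next round, worth 0.46 × 100.617174 = 46.28390004 now; the supplier offers that and keeps 353.71609996.
Round 1 (the retailer proposes): the supplier can get 353.71609996 next round, worth 0.83 × 353.71609996 = 293.5843629668 now; the retailer offers that and keeps 106.4156370332.

293.58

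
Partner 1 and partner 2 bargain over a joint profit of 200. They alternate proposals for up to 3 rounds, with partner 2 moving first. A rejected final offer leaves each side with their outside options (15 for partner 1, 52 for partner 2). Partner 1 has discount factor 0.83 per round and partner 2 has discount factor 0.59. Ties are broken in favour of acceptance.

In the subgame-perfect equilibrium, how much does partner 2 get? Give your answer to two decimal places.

Round 3 (partner 2 proposes): partner 1 gets 15 if talks fail, so partner 2 offers 15 and keeps 185.
Round 2 (partner 1 proposes): partner 2 can get 185 next round, worth 0.59 × 185 = 109.15 now, so partner 1 offers 109.15, keeping 90.85.
Round 1 (partner 2 proposes): partner 1 can get 90.85 next round, worth 0.83 × 90.85 = 75.4055 now, so partner 2 offers 75.4055, keeping 124.5945.

124.59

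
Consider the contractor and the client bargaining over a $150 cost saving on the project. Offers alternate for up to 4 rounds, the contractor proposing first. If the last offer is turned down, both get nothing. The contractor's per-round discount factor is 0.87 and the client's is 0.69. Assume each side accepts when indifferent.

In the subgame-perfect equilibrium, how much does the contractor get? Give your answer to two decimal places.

Round 4 (the client proposes): rejection yields 0 for the contractor; the client offers 0 and keeps 150.
Round 3 (the contractor proposes): the client can get 150 next round, worth 0.69 × 150 = 103.5 now, so the contractor offers 103.5, keeping 46.5.
Round 2 (the client proposes): the contractor can get 46.5 next round, worth 0.87 × 46.5 = 40.455 now; the client offers that and keeps 109.545.
Round 1 (the contractor proposes): the client can get 109.545 next round, worth 0.69 × 109.545 = 75.58605 now, so the contractor offers 75.58605, keeping 74.41395.

74.41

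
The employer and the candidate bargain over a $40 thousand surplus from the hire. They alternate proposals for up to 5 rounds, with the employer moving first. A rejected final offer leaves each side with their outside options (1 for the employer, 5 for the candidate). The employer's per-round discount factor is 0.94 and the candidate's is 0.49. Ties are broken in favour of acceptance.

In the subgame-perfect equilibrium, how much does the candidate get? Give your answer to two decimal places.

2.78

Round 5 (the employer proposes): the candidate gets 5 if talks fail, so the employer offers 5 and keeps 35.
Round 4 (the candidate proposes): the employer can get 35 next round, worth 0.94 × 35 = 32.9 now, so the candidate offers 32.9, keeping 7.1.
Round 3 (the employer proposes): the candidate can get 7.1 next round, worth 0.49 × 7.1 = 3.479 now; the employer offers that and keeps 36.521.
Round 2 (the candidate proposes): the employer can get 36.521 next round, worth 0.94 × 36.521 = 34.32974 now; the candidate offers that and keeps 5.67026.
Round 1 (the employer proposes): the candidate can get 5.67026 next round, worth 0.49 × 5.67026 = 2.7784274 now. The employer offers 2.7784274 and keeps 40 − 2.7784274 = 37.2215726.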